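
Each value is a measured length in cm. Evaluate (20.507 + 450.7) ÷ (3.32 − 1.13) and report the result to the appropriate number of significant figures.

20.507 + 450.7 = 471.207, limited to 1 d.p. → 4 s.f.; 3.32 − 1.13 = 2.19, limited to 2 d.p. → 3 s.f.
Carrying full precision, 471.207 ÷ 2.19 = 215.163013699…; keep min(4, 3) = 3 s.f.
Rounded to 3 significant figures: 215.

215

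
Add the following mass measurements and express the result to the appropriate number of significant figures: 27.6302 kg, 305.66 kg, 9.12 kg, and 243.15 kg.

585.56 kg

27.6302 kg + 305.66 kg + 9.12 kg + 243.15 kg = 585.5602 kg.
Addition/subtraction keeps the fewest decimal places: 27.6302 → 4 decimal places, 305.66 → 2 decimal places, 9.12 → 2 decimal places, 243.15 → 2 decimal places; limit is 2.
Rounded to 2 decimal places: 585.56 kg.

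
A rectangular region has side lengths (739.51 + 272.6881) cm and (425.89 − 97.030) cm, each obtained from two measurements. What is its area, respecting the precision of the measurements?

739.51 + 272.6881 = 1012.1981, limited to 2 d.p. → 6 s.f.; 425.89 − 97.030 = 328.860, limited to 2 d.p. → 5 s.f.
Carrying full precision, 1012.1981 × 328.860 = 332871.467166; keep min(6, 5) = 5 s.f.
Rounded to 5 significant figures: 3.3287 × 10^5 cm².

3.3287 × 10^5 cm²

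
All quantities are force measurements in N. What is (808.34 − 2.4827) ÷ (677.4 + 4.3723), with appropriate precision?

808.34 − 2.4827 = 805.8573, limited to 2 d.p. → 5 s.f.; 677.4 + 4.3723 = 681.7723, limited to 1 d.p. → 4 s.f.
Carrying full precision, 805.8573 ÷ 681.7723 = 1.18200358096…; keep min(5, 4) = 4 s.f.
Rounded to 4 significant figures: 1.182.

1.182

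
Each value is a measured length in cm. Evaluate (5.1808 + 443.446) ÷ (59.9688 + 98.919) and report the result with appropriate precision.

5.1808 + 443.446 = 448.6268, limited to 3 d.p. → 6 s.f.; 59.9688 + 98.919 = 158.8878, limited to 3 d.p. → 6 s.f.
Carrying full precision, 448.6268 ÷ 158.8878 = 2.82354466485…; keep min(6, 6) = 6 s.f.
Rounded to 6 significant figures: 2.82354.

2.82354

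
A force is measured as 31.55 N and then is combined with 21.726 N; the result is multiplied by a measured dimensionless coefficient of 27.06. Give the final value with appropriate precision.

31.55 N + 21.726 N = 53.276 N; the sum is limited to 2 decimal places (4 s.f.).
Carrying full precision, 53.276 × 27.06 = 1441.64856 N; 27.06 has 4 s.f., so the result keeps min(4, 4) = 4 s.f.
Rounded to 4 significant figures: 1442 N.

1442 N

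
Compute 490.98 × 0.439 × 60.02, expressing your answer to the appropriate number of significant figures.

490.98 × 0.439 × 60.02 = 12936.7240044
Multiplication/division keeps the fewest significant figures: 490.98 → 5 s.f., 0.439 → 3 s.f., 60.02 → 4 s.f.; limit is 3.
Rounded to 3 significant figures: 1.29 × 10^4.

1.29 × 10^4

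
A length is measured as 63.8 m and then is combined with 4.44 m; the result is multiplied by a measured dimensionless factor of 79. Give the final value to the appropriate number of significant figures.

63.8 m + 4.44 m = 68.24 m; the sum is limited to 1 decimal place (3 s.f.).
Carrying full precision, 68.24 × 79 = 5390.96 m; 79 has 2 s.f., so the result keeps min(3, 2) = 2 s.f.
Rounded to 2 significant figures: 5.4 × 10³ m.

5.4 × 10³ m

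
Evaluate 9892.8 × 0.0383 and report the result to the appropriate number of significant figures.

379

9892.8 × 0.0383 = 378.89424
Multiplication/division keeps the fewest significant figures: 9892.8 → 5 s.f., 0.0383 → 3 s.f.; limit is 3.
Rounded to 3 significant figures: 379.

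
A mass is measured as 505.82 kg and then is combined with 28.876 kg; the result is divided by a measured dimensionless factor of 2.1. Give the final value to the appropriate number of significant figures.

2.5 × 10^2 kg

505.82 kg + 28.876 kg = 534.696 kg; the sum is limited to 2 decimal places (5 s.f.).
Carrying full precision, 534.696 ÷ 2.1 = 254.617142857… kg; 2.1 has 2 s.f., so the result keeps min(5, 2) = 2 s.f.
Rounded to 2 significant figures: 2.5 × 10^2 kg.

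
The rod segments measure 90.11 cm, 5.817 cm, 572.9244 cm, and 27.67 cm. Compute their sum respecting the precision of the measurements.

696.52 cm

90.11 cm + 5.817 cm + 572.9244 cm + 27.67 cm = 696.5214 cm.
Addition/subtraction keeps the fewest decimal places: 90.11 → 2 decimal places, 5.817 → 3 decimal places, 572.9244 → 4 decimal places, 27.67 → 2 decimal places; limit is 2.
Rounded to 2 decimal places: 696.52 cm.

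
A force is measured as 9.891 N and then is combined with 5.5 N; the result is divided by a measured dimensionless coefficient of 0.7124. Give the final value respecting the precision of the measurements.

9.891 N + 5.5 N = 15.391 N; the sum is limited to 1 decimal place (3 s.f.).
Carrying full precision, 15.391 ÷ 0.7124 = 21.6044357103… N; 0.7124 has 4 s.f., so the result keeps min(3, 4) = 3 s.f.
Rounded to 3 significant figures: 21.6 N.

21.6 N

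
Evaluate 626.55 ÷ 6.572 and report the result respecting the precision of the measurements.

626.55 ÷ 6.572 = 95.3362751065…
Multiplication/division keeps the fewest significant figures: 626.55 → 5 s.f., 6.572 → 4 s.f.; limit is 4.
Rounded to 4 significant figures: 95.34.

95.34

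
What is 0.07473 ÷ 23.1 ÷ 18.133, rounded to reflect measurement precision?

1.78 × 10^-4

0.07473 ÷ 23.1 ÷ 18.133 = 0.000178407595823…
Multiplication/division keeps the fewest significant figures: 0.07473 → 4 s.f., 23.1 → 3 s.f., 18.133 → 5 s.f.; limit is 3.
Rounded to 3 significant figures: 1.78 × 10^-4.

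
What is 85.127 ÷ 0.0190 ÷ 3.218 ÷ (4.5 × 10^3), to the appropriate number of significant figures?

85.127 ÷ 0.0190 ÷ 3.218 ÷ (4.5 × 10^3) = 0.309396341486…
Multiplication/division keeps the fewest significant figures: 85.127 → 5 s.f., 0.0190 → 3 s.f., 3.218 → 4 s.f., 4.5 × 10^3 → 2 s.f.; limit is 2.
Rounded to 2 significant figures: 0.31.

0.31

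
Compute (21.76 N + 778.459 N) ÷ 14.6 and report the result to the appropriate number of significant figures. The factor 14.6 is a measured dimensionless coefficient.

54.8 N

21.76 N + 778.459 N = 800.219 N; the sum is limited to 2 decimal places (5 s.f.).
Carrying full precision, 800.219 ÷ 14.6 = 54.8095205479… N; 14.6 has 3 s.f., so the result keeps min(5, 3) = 3 s.f.
Rounded to 3 significant figures: 54.8 N.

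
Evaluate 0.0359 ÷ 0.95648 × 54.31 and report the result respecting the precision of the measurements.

0.0359 ÷ 0.95648 × 54.31 = 2.03844199565…
Multiplication/division keeps the fewest significant figures: 0.0359 → 3 s.f., 0.95648 → 5 s.f., 54.31 → 4 s.f.; limit is 3.
Rounded to 3 significant figures: 2.04.

2.04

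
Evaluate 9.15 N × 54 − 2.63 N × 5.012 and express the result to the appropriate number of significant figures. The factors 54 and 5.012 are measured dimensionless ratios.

9.15 × 54 = 494.1 → 4.9 × 10^2 N (2 s.f., last digit at the 10^1 place).
2.63 × 5.012 = 13.18156 → 13.2 N (3 s.f., last digit at the 10^-1 place).
Difference: 480.91844 N; keep the coarser place, 10^1.
Result: 4.8 × 10^2 N.

4.8 × 10^2 N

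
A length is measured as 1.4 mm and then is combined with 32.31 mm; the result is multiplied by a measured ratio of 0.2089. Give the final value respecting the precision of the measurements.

7.04 mm

1.4 mm + 32.31 mm = 33.71 mm; the sum is limited to 1 decimal place (3 s.f.).
Carrying full precision, 33.71 × 0.2089 = 7.042019 mm; 0.2089 has 4 s.f., so the result keeps min(3, 4) = 3 s.f.
Rounded to 3 significant figures: 7.04 mm.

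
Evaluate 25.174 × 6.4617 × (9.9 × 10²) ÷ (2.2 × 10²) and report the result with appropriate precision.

25.174 × 6.4617 × (9.9 × 10²) ÷ (2.2 × 10²) = 732.0007611
Multiplication/division keeps the fewest significant figures: 25.174 → 5 s.f., 6.4617 → 5 s.f., 9.9 × 10² → 2 s.f., 2.2 × 10² → 2 s.f.; limit is 2.
Rounded to 2 significant figures: 7.3 × 10².

7.3 × 10²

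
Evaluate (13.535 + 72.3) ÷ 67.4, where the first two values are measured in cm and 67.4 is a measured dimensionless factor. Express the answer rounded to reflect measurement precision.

1.27 cm

13.535 cm + 72.3 cm = 85.835 cm; the sum is limited to 1 decimal place (3 s.f.).
Carrying full precision, 85.835 ÷ 67.4 = 1.27351632047… cm; 67.4 has 3 s.f., so the result keeps min(3, 3) = 3 s.f.
Rounded to 3 significant figures: 1.27 cm.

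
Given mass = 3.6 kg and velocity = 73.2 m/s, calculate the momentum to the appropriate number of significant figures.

momentum = 3.6 kg × 73.2 m/s = 263.52 kg·m/s.
3.6 has 2 significant figures; 73.2 has 3.
Division/multiplication keeps the fewest: 2 significant figures.
Rounded: 2.6 × 10² kg·m/s.

2.6 × 10² kg·m/s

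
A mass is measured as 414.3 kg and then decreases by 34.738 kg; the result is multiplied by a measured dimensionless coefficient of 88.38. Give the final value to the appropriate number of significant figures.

3.355 × 10⁴ kg

414.3 kg − 34.738 kg = 379.562 kg; the difference is limited to 1 decimal place (4 s.f.).
Carrying full precision, 379.562 × 88.38 = 33545.68956 kg; 88.38 has 4 s.f., so the result keeps min(4, 4) = 4 s.f.
Rounded to 4 significant figures: 3.355 × 10⁴ kg.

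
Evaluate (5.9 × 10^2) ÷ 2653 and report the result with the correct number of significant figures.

(5.9 × 10^2) ÷ 2653 = 0.222389747456…
Multiplication/division keeps the fewest significant figures: 5.9 × 10^2 → 2 s.f., 2653 → 4 s.f.; limit is 2.
Rounded to 2 significant figures: 0.22.

0.22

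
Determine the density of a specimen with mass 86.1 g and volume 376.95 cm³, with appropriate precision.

density = 86.1 g ÷ 376.95 cm³ = 0.228412256267… g/cm³.
86.1 has 3 significant figures; 376.95 has 5.
Division/multiplication keeps the fewest: 3 significant figures.
Rounded: 0.228 g/cm³.

0.228 g/cm³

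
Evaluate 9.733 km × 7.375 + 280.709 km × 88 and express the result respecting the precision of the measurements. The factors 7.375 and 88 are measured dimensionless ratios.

2.5 × 10⁴ km

9.733 × 7.375 = 71.780875 → 71.78 km (4 s.f., last digit at the 10^-2 place).
280.709 × 88 = 24702.392 → 2.5 × 10⁴ km (2 s.f., last digit at the 10^3 place).
Sum: 24774.172875 km; keep the coarser place, 10^3.
Result: 2.5 × 10⁴ km.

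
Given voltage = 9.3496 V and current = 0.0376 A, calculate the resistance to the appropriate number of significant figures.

249 Ω

resistance = 9.3496 V ÷ 0.0376 A = 248.659574468… Ω.
9.3496 has 5 significant figures; 0.0376 has 3.
Division/multiplication keeps the fewest: 3 significant figures.
Rounded: 249 Ω.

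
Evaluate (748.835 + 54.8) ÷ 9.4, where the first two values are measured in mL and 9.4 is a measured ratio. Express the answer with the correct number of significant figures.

85 mL

748.835 mL + 54.8 mL = 803.635 mL; the sum is limited to 1 decimal place (4 s.f.).
Carrying full precision, 803.635 ÷ 9.4 = 85.4930851064… mL; 9.4 has 2 s.f., so the result keeps min(4, 2) = 2 s.f.
Rounded to 2 significant figures: 85 mL.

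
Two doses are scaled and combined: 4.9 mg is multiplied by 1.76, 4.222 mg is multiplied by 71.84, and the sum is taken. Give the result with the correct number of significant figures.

4.9 × 1.76 = 8.624 → 8.6 mg (2 s.f., last digit at the 10^-1 place).
4.222 × 71.84 = 303.30848 → 303.3 mg (4 s.f., last digit at the 10^-1 place).
Sum: 311.93248 mg; keep the coarser place, 10^-1.
Result: 311.9 mg.

311.9 mg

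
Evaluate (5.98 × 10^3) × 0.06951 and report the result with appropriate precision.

(5.98 × 10^3) × 0.06951 = 415.6698
Multiplication/division keeps the fewest significant figures: 5.98 × 10^3 → 3 s.f., 0.06951 → 4 s.f.; limit is 3.
Rounded to 3 significant figures: 416.

416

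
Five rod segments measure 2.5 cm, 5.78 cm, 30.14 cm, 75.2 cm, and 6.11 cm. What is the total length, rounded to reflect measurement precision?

119.7 cm

2.5 cm + 5.78 cm + 30.14 cm + 75.2 cm + 6.11 cm = 119.73 cm.
Addition/subtraction keeps the fewest decimal places: 2.5 → 1 decimal place, 5.78 → 2 decimal places, 30.14 → 2 decimal places, 75.2 → 1 decimal place, 6.11 → 2 decimal places; limit is 1.
Rounded to 1 decimal place: 119.7 cm.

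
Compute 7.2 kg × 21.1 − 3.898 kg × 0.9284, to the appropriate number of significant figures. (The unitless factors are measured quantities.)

7.2 × 21.1 = 151.92 → 1.5 × 10^2 kg (2 s.f., last digit at the 10^1 place).
3.898 × 0.9284 = 3.6189032 → 3.619 kg (4 s.f., last digit at the 10^-3 place).
Difference: 148.3010968 kg; keep the coarser place, 10^1.
Result: 1.5 × 10^2 kg.

1.5 × 10^2 kg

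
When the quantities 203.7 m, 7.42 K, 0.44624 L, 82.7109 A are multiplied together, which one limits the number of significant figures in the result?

7.42 K

203.7 m → 4 s.f.; 7.42 K → 3 s.f.; 0.44624 L → 5 s.f.; 82.7109 A → 6 s.f.
The fewest is 3 significant figures, from 7.42 K.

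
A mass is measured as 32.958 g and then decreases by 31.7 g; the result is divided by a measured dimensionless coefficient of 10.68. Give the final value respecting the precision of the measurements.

32.958 g − 31.7 g = 1.258 g; the difference is limited to 1 decimal place (2 s.f.).
Carrying full precision, 1.258 ÷ 10.68 = 0.117790262172… g; 10.68 has 4 s.f., so the result keeps min(2, 4) = 2 s.f.
Rounded to 2 significant figures: 1.2 × 10^-1 g.

1.2 × 10^-1 g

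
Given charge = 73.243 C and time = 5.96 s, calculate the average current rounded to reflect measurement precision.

12.3 A

average current = 73.243 C ÷ 5.96 s = 12.2890939597… A.
73.243 has 5 significant figures; 5.96 has 3.
Division/multiplication keeps the fewest: 3 significant figures.
Rounded: 12.3 A.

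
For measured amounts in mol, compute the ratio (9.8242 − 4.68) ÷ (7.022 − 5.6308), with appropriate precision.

9.8242 − 4.68 = 5.1442, limited to 2 d.p. → 3 s.f.; 7.022 − 5.6308 = 1.3912, limited to 3 d.p. → 4 s.f.
Carrying full precision, 5.1442 ÷ 1.3912 = 3.69767107533…; keep min(3, 4) = 3 s.f.
Rounded to 3 significant figures: 3.70.

3.70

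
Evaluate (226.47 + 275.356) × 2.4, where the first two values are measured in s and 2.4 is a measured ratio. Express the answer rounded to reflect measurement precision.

226.47 s + 275.356 s = 501.826 s; the sum is limited to 2 decimal places (5 s.f.).
Carrying full precision, 501.826 × 2.4 = 1204.3824 s; 2.4 has 2 s.f., so the result keeps min(5, 2) = 2 s.f.
Rounded to 2 significant figures: 1.2 × 10^3 s.

1.2 × 10^3 s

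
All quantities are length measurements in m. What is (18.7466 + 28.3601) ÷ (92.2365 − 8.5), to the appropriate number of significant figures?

18.7466 + 28.3601 = 47.1067, limited to 4 d.p. → 6 s.f.; 92.2365 − 8.5 = 83.7365, limited to 1 d.p. → 3 s.f.
Carrying full precision, 47.1067 ÷ 83.7365 = 0.562558740812…; keep min(6, 3) = 3 s.f.
Rounded to 3 significant figures: 0.563.

0.563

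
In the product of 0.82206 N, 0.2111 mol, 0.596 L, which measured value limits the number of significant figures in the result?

0.82206 N → 5 s.f.; 0.2111 mol → 4 s.f.; 0.596 L → 3 s.f.
The fewest is 3 significant figures, from 0.596 L.

0.596 L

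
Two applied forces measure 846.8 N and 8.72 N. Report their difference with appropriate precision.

838.1 N

846.8 N − 8.72 N = 838.08 N.
Addition/subtraction keeps the fewest decimal places: 846.8 → 1 decimal place, 8.72 → 2 decimal places; limit is 1.
Rounded to 1 decimal place: 838.1 N.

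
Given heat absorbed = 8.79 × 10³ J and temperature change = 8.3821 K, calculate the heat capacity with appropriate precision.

heat capacity = 8.79 × 10³ J ÷ 8.3821 K = 1048.66322282… J/K.
8.79 × 10³ has 3 significant figures; 8.3821 has 5.
Division/multiplication keeps the fewest: 3 significant figures.
Rounded: 1.05 × 10³ J/K.

1.05 × 10³ J/K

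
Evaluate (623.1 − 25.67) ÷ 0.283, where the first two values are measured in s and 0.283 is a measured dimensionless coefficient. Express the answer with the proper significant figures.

623.1 s − 25.67 s = 597.43 s; the difference is limited to 1 decimal place (4 s.f.).
Carrying full precision, 597.43 ÷ 0.283 = 2111.06007067… s; 0.283 has 3 s.f., so the result keeps min(4, 3) = 3 s.f.
Rounded to 3 significant figures: 2.11 × 10³ s.

2.11 × 10³ s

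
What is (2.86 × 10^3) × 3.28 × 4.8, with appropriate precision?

(2.86 × 10^3) × 3.28 × 4.8 = 45027.84
Multiplication/division keeps the fewest significant figures: 2.86 × 10^3 → 3 s.f., 3.28 → 3 s.f., 4.8 → 2 s.f.; limit is 2.
Rounded to 2 significant figures: 4.5 × 10^4.

4.5 × 10^4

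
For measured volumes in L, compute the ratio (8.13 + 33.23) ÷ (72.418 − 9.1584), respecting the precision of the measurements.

0.6538

8.13 + 33.23 = 41.36, limited to 2 d.p. → 4 s.f.; 72.418 − 9.1584 = 63.2596, limited to 3 d.p. → 5 s.f.
Carrying full precision, 41.36 ÷ 63.2596 = 0.653813808497…; keep min(4, 5) = 4 s.f.
Rounded to 4 significant figures: 0.6538.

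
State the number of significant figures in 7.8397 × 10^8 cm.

7.8397 × 10^8: in scientific notation every digit of the coefficient is significant.

5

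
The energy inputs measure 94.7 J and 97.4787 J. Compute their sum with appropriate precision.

192.2 J

94.7 J + 97.4787 J = 192.1787 J.
Addition/subtraction keeps the fewest decimal places: 94.7 → 1 decimal place, 97.4787 → 4 decimal places; limit is 1.
Rounded to 1 decimal place: 192.2 J.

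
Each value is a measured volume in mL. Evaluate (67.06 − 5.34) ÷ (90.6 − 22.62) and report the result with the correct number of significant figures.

67.06 − 5.34 = 61.72, limited to 2 d.p. → 4 s.f.; 90.6 − 22.62 = 67.98, limited to 1 d.p. → 3 s.f.
Carrying full precision, 61.72 ÷ 67.98 = 0.90791409238…; keep min(4, 3) = 3 s.f.
Rounded to 3 significant figures: 0.908.

0.908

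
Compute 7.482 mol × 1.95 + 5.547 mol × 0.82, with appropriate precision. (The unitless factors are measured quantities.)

7.482 × 1.95 = 14.5899 → 14.6 mol (3 s.f., last digit at the 10^-1 place).
5.547 × 0.82 = 4.54854 → 4.5 mol (2 s.f., last digit at the 10^-1 place).
Sum: 19.13844 mol; keep the coarser place, 10^-1.
Result: 19.1 mol.

19.1 mol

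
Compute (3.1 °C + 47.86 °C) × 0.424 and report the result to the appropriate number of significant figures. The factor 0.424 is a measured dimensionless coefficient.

21.6 °C

3.1 °C + 47.86 °C = 50.96 °C; the sum is limited to 1 decimal place (3 s.f.).
Carrying full precision, 50.96 × 0.424 = 21.60704 °C; 0.424 has 3 s.f., so the result keeps min(3, 3) = 3 s.f.
Rounded to 3 significant figures: 21.6 °C.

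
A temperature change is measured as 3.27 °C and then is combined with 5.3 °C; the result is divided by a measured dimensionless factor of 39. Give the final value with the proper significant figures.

2.2 × 10⁻¹ °C

3.27 °C + 5.3 °C = 8.57 °C; the sum is limited to 1 decimal place (2 s.f.).
Carrying full precision, 8.57 ÷ 39 = 0.219743589744… °C; 39 has 2 s.f., so the result keeps min(2, 2) = 2 s.f.
Rounded to 2 significant figures: 2.2 × 10⁻¹ °C.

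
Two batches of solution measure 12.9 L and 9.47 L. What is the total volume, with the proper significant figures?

12.9 L + 9.47 L = 22.37 L.
Addition/subtraction keeps the fewest decimal places: 12.9 → 1 decimal place, 9.47 → 2 decimal places; limit is 1.
Rounded to 1 decimal place: 22.4 L.

22.4 L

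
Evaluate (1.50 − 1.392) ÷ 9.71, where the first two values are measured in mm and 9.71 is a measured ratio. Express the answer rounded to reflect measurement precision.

0.011 mm

1.50 mm − 1.392 mm = 0.108 mm; the difference is limited to 2 decimal places (2 s.f.).
Carrying full precision, 0.108 ÷ 9.71 = 0.011122554068… mm; 9.71 has 3 s.f., so the result keeps min(2, 3) = 2 s.f.
Rounded to 2 significant figures: 0.011 mm.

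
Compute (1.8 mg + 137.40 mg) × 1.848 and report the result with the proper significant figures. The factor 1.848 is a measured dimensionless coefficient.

1.8 mg + 137.40 mg = 139.20 mg; the sum is limited to 1 decimal place (4 s.f.).
Carrying full precision, 139.20 × 1.848 = 257.2416 mg; 1.848 has 4 s.f., so the result keeps min(4, 4) = 4 s.f.
Rounded to 4 significant figures: 257.2 mg.

257.2 mg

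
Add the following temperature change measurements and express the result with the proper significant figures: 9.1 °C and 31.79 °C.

40.9 °C

9.1 °C + 31.79 °C = 40.89 °C.
Addition/subtraction keeps the fewest decimal places: 9.1 → 1 decimal place, 31.79 → 2 decimal places; limit is 1.
Rounded to 1 decimal place: 40.9 °C.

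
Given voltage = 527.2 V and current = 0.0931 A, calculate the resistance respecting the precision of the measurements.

resistance = 527.2 V ÷ 0.0931 A = 5662.72824919… Ω.
527.2 has 4 significant figures; 0.0931 has 3.
Division/multiplication keeps the fewest: 3 significant figures.
Rounded: 5.66 × 10³ Ω.

5.66 × 10³ Ω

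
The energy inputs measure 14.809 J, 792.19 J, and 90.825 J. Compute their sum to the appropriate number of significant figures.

14.809 J + 792.19 J + 90.825 J = 897.824 J.
Addition/subtraction keeps the fewest decimal places: 14.809 → 3 decimal places, 792.19 → 2 decimal places, 90.825 → 3 decimal places; limit is 2.
Rounded to 2 decimal places: 897.82 J.

897.82 J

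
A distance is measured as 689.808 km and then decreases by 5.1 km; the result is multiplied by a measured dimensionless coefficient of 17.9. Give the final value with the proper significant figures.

1.23 × 10^4 km

689.808 km − 5.1 km = 684.708 km; the difference is limited to 1 decimal place (4 s.f.).
Carrying full precision, 684.708 × 17.9 = 12256.2732 km; 17.9 has 3 s.f., so the result keeps min(4, 3) = 3 s.f.
Rounded to 3 significant figures: 1.23 × 10^4 km.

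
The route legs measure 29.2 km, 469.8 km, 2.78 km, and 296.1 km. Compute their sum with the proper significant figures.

797.9 km

29.2 km + 469.8 km + 2.78 km + 296.1 km = 797.88 km.
Addition/subtraction keeps the fewest decimal places: 29.2 → 1 decimal place, 469.8 → 1 decimal place, 2.78 → 2 decimal places, 296.1 → 1 decimal place; limit is 1.
Rounded to 1 decimal place: 797.9 km.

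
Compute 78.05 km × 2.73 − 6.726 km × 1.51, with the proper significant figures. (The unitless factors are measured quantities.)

78.05 × 2.73 = 213.0765 → 213 km (3 s.f., last digit at the 10^0 place).
6.726 × 1.51 = 10.15626 → 10.2 km (3 s.f., last digit at the 10^-1 place).
Difference: 202.92024 km; keep the coarser place, 10^0.
Result: 203 km.

203 km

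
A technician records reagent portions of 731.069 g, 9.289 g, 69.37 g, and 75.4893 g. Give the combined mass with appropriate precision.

885.22 g

731.069 g + 9.289 g + 69.37 g + 75.4893 g = 885.2173 g.
Addition/subtraction keeps the fewest decimal places: 731.069 → 3 decimal places, 9.289 → 3 decimal places, 69.37 → 2 decimal places, 75.4893 → 4 decimal places; limit is 2.
Rounded to 2 decimal places: 885.22 g.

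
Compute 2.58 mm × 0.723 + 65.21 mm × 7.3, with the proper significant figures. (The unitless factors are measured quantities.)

4.8 × 10^2 mm

2.58 × 0.723 = 1.86534 → 1.87 mm (3 s.f., last digit at the 10^-2 place).
65.21 × 7.3 = 476.033 → 4.8 × 10^2 mm (2 s.f., last digit at the 10^1 place).
Sum: 477.89834 mm; keep the coarser place, 10^1.
Result: 4.8 × 10^2 mm.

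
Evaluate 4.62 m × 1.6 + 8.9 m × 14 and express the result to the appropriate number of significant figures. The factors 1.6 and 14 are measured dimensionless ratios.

1.3 × 10^2 m

4.62 × 1.6 = 7.392 → 7.4 m (2 s.f., last digit at the 10^-1 place).
8.9 × 14 = 124.6 → 1.2 × 10^2 m (2 s.f., last digit at the 10^1 place).
Sum: 131.992 m; keep the coarser place, 10^1.
Result: 1.3 × 10^2 m.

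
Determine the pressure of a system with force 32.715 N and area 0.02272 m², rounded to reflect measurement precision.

pressure = 32.715 N ÷ 0.02272 m² = 1439.92077465… Pa.
32.715 has 5 significant figures; 0.02272 has 4.
Division/multiplication keeps the fewest: 4 significant figures.
Rounded: 1440. Pa.

1440. Pa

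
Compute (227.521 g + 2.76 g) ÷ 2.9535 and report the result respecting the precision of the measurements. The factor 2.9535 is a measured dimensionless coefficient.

77.969 g

227.521 g + 2.76 g = 230.281 g; the sum is limited to 2 decimal places (5 s.f.).
Carrying full precision, 230.281 ÷ 2.9535 = 77.9688505163… g; 2.9535 has 5 s.f., so the result keeps min(5, 5) = 5 s.f.
Rounded to 5 significant figures: 77.969 g.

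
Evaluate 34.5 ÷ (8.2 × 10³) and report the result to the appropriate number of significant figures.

0.0042

34.5 ÷ (8.2 × 10³) = 0.00420731707317…
Multiplication/division keeps the fewest significant figures: 34.5 → 3 s.f., 8.2 × 10³ → 2 s.f.; limit is 2.
Rounded to 2 significant figures: 0.0042.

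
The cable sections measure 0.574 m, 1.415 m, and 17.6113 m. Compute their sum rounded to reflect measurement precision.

19.600 m

0.574 m + 1.415 m + 17.6113 m = 19.6003 m.
Addition/subtraction keeps the fewest decimal places: 0.574 → 3 decimal places, 1.415 → 3 decimal places, 17.6113 → 4 decimal places; limit is 3.
Rounded to 3 decimal places: 19.600 m.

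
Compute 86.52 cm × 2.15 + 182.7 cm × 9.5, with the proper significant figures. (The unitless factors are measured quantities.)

86.52 × 2.15 = 186.018 → 186 cm (3 s.f., last digit at the 10^0 place).
182.7 × 9.5 = 1735.65 → 1.7 × 10^3 cm (2 s.f., last digit at the 10^2 place).
Sum: 1921.668 cm; keep the coarser place, 10^2.
Result: 1.9 × 10^3 cm.

1.9 × 10^3 cm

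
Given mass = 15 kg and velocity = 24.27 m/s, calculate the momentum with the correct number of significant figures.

3.6 × 10^2 kg·m/s

momentum = 15 kg × 24.27 m/s = 364.05 kg·m/s.
15 has 2 significant figures; 24.27 has 4.
Division/multiplication keeps the fewest: 2 significant figures.
Rounded: 3.6 × 10^2 kg·m/s.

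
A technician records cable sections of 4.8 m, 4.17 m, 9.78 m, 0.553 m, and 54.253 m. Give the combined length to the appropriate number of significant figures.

73.6 m

4.8 m + 4.17 m + 9.78 m + 0.553 m + 54.253 m = 73.556 m.
Addition/subtraction keeps the fewest decimal places: 4.8 → 1 decimal place, 4.17 → 2 decimal places, 9.78 → 2 decimal places, 0.553 → 3 decimal places, 54.253 → 3 decimal places; limit is 1.
Rounded to 1 decimal place: 73.6 m.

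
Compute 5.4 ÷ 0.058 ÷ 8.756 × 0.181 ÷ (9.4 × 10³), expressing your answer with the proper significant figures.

2.0 × 10⁻⁴

5.4 ÷ 0.058 ÷ 8.756 × 0.181 ÷ (9.4 × 10³) = 0.000204743788307…
Multiplication/division keeps the fewest significant figures: 5.4 → 2 s.f., 0.058 → 2 s.f., 8.756 → 4 s.f., 0.181 → 3 s.f., 9.4 × 10³ → 2 s.f.; limit is 2.
Rounded to 2 significant figures: 2.0 × 10⁻⁴.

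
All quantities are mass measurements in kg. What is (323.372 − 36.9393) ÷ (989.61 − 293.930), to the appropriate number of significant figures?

0.41173

323.372 − 36.9393 = 286.4327, limited to 3 d.p. → 6 s.f.; 989.61 − 293.930 = 695.680, limited to 2 d.p. → 5 s.f.
Carrying full precision, 286.4327 ÷ 695.680 = 0.411730537029…; keep min(6, 5) = 5 s.f.
Rounded to 5 significant figures: 0.41173.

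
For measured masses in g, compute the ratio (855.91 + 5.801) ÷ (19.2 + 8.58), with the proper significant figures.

31.0

855.91 + 5.801 = 861.711, limited to 2 d.p. → 5 s.f.; 19.2 + 8.58 = 27.78, limited to 1 d.p. → 3 s.f.
Carrying full precision, 861.711 ÷ 27.78 = 31.0191144708…; keep min(5, 3) = 3 s.f.
Rounded to 3 significant figures: 31.0.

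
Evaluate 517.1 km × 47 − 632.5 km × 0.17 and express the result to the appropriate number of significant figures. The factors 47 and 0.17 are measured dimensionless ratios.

517.1 × 47 = 24303.7 → 2.4 × 10^4 km (2 s.f., last digit at the 10^3 place).
632.5 × 0.17 = 107.525 → 1.1 × 10^2 km (2 s.f., last digit at the 10^1 place).
Difference: 24196.175 km; keep the coarser place, 10^3.
Result: 2.4 × 10^4 km.

2.4 × 10^4 km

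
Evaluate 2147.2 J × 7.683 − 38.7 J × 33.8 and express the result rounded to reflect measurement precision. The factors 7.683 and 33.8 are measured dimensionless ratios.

2147.2 × 7.683 = 16496.9376 → 1.650 × 10⁴ J (4 s.f., last digit at the 10^1 place).
38.7 × 33.8 = 1308.06 → 1.31 × 10³ J (3 s.f., last digit at the 10^1 place).
Difference: 15188.8776 J; keep the coarser place, 10^1.
Result: 1.519 × 10⁴ J.

1.519 × 10⁴ J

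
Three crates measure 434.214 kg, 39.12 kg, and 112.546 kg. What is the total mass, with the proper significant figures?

434.214 kg + 39.12 kg + 112.546 kg = 585.880 kg.
Addition/subtraction keeps the fewest decimal places: 434.214 → 3 decimal places, 39.12 → 2 decimal places, 112.546 → 3 decimal places; limit is 2.
Rounded to 2 decimal places: 585.88 kg.

585.88 kg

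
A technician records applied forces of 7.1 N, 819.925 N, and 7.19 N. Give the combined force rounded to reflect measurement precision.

7.1 N + 819.925 N + 7.19 N = 834.215 N.
Addition/subtraction keeps the fewest decimal places: 7.1 → 1 decimal place, 819.925 → 3 decimal places, 7.19 → 2 decimal places; limit is 1.
Rounded to 1 decimal place: 834.2 N.

834.2 N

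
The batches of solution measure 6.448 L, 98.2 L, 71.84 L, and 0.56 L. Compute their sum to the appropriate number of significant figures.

1.770 × 10^2 L

6.448 L + 98.2 L + 71.84 L + 0.56 L = 177.048 L.
Addition/subtraction keeps the fewest decimal places: 6.448 → 3 decimal places, 98.2 → 1 decimal place, 71.84 → 2 decimal places, 0.56 → 2 decimal places; limit is 1.
Rounded to 1 decimal place: 1.770 × 10^2 L.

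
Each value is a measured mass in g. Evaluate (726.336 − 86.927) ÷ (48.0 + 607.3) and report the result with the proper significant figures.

726.336 − 86.927 = 639.409, limited to 3 d.p. → 6 s.f.; 48.0 + 607.3 = 655.3, limited to 1 d.p. → 4 s.f.
Carrying full precision, 639.409 ÷ 655.3 = 0.97575003815…; keep min(6, 4) = 4 s.f.
Rounded to 4 significant figures: 0.9758.

0.9758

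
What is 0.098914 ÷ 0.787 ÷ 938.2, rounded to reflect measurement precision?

1.34 × 10^-4

0.098914 ÷ 0.787 ÷ 938.2 = 0.000133963844903…
Multiplication/division keeps the fewest significant figures: 0.098914 → 5 s.f., 0.787 → 3 s.f., 938.2 → 4 s.f.; limit is 3.
Rounded to 3 significant figures: 1.34 × 10^-4.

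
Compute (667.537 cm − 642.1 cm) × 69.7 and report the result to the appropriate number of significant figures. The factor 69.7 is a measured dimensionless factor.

667.537 cm − 642.1 cm = 25.437 cm; the difference is limited to 1 decimal place (3 s.f.).
Carrying full precision, 25.437 × 69.7 = 1772.9589 cm; 69.7 has 3 s.f., so the result keeps min(3, 3) = 3 s.f.
Rounded to 3 significant figures: 1.77 × 10³ cm.

1.77 × 10³ cm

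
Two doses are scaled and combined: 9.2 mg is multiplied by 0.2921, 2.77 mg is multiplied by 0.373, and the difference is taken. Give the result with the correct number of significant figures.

1.7 mg

9.2 × 0.2921 = 2.68732 → 2.7 mg (2 s.f., last digit at the 10^-1 place).
2.77 × 0.373 = 1.03321 → 1.03 mg (3 s.f., last digit at the 10^-2 place).
Difference: 1.65411 mg; keep the coarser place, 10^-1.
Result: 1.7 mg.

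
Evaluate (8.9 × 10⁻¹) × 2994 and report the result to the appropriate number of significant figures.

(8.9 × 10⁻¹) × 2994 = 2664.66
Multiplication/division keeps the fewest significant figures: 8.9 × 10⁻¹ → 2 s.f., 2994 → 4 s.f.; limit is 2.
Rounded to 2 significant figures: 2.7 × 10³.

2.7 × 10³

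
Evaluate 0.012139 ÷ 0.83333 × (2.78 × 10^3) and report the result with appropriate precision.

40.5

0.012139 ÷ 0.83333 × (2.78 × 10^3) = 40.4958659835…
Multiplication/division keeps the fewest significant figures: 0.012139 → 5 s.f., 0.83333 → 5 s.f., 2.78 × 10^3 → 3 s.f.; limit is 3.
Rounded to 3 significant figures: 40.5.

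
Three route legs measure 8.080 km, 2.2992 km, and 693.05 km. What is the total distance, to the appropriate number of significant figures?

8.080 km + 2.2992 km + 693.05 km = 703.4292 km.
Addition/subtraction keeps the fewest decimal places: 8.080 → 3 decimal places, 2.2992 → 4 decimal places, 693.05 → 2 decimal places; limit is 2.
Rounded to 2 decimal places: 703.43 km.

703.43 km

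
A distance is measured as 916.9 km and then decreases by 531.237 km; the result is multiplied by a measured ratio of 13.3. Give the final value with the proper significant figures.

916.9 km − 531.237 km = 385.663 km; the difference is limited to 1 decimal place (4 s.f.).
Carrying full precision, 385.663 × 13.3 = 5129.3179 km; 13.3 has 3 s.f., so the result keeps min(4, 3) = 3 s.f.
Rounded to 3 significant figures: 5.13 × 10^3 km.

5.13 × 10^3 km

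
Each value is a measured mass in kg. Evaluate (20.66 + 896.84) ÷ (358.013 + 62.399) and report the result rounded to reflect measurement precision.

2.1824

20.66 + 896.84 = 917.50, limited to 2 d.p. → 5 s.f.; 358.013 + 62.399 = 420.412, limited to 3 d.p. → 6 s.f.
Carrying full precision, 917.50 ÷ 420.412 = 2.18238299573…; keep min(5, 6) = 5 s.f.
Rounded to 5 significant figures: 2.1824.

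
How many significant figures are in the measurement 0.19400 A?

0.19400: leading zeros are not significant; trailing zeros after a decimal point are significant.

5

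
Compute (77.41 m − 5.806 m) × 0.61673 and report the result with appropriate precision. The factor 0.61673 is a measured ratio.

77.41 m − 5.806 m = 71.604 m; the difference is limited to 2 decimal places (4 s.f.).
Carrying full precision, 71.604 × 0.61673 = 44.16033492 m; 0.61673 has 5 s.f., so the result keeps min(4, 5) = 4 s.f.
Rounded to 4 significant figures: 44.16 m.

44.16 m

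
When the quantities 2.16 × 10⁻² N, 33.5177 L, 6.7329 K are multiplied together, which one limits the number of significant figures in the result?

2.16 × 10⁻² N

2.16 × 10⁻² N → 3 s.f.; 33.5177 L → 6 s.f.; 6.7329 K → 5 s.f.
The fewest is 3 significant figures, from 2.16 × 10⁻² N.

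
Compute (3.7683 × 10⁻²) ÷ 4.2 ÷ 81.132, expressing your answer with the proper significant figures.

(3.7683 × 10⁻²) ÷ 4.2 ÷ 81.132 = 0.000110586979948…
Multiplication/division keeps the fewest significant figures: 3.7683 × 10⁻² → 5 s.f., 4.2 → 2 s.f., 81.132 → 5 s.f.; limit is 2.
Rounded to 2 significant figures: 1.1 × 10⁻⁴.

1.1 × 10⁻⁴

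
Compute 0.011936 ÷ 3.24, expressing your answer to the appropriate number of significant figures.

0.011936 ÷ 3.24 = 0.00368395061728…
Multiplication/division keeps the fewest significant figures: 0.011936 → 5 s.f., 3.24 → 3 s.f.; limit is 3.
Rounded to 3 significant figures: 0.00368.

0.00368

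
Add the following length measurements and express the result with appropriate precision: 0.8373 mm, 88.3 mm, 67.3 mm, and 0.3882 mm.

156.8 mm

0.8373 mm + 88.3 mm + 67.3 mm + 0.3882 mm = 156.8255 mm.
Addition/subtraction keeps the fewest decimal places: 0.8373 → 4 decimal places, 88.3 → 1 decimal place, 67.3 → 1 decimal place, 0.3882 → 4 decimal places; limit is 1.
Rounded to 1 decimal place: 156.8 mm.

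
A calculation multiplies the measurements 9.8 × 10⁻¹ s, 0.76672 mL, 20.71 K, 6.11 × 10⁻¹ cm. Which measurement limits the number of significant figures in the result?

9.8 × 10⁻¹ s → 2 s.f.; 0.76672 mL → 5 s.f.; 20.71 K → 4 s.f.; 6.11 × 10⁻¹ cm → 3 s.f.
The fewest is 2 significant figures, from 9.8 × 10⁻¹ s.

9.8 × 10⁻¹ s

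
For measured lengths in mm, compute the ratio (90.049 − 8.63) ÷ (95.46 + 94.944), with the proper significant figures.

90.049 − 8.63 = 81.419, limited to 2 d.p. → 4 s.f.; 95.46 + 94.944 = 190.404, limited to 2 d.p. → 5 s.f.
Carrying full precision, 81.419 ÷ 190.404 = 0.427611814878…; keep min(4, 5) = 4 s.f.
Rounded to 4 significant figures: 0.4276.

0.4276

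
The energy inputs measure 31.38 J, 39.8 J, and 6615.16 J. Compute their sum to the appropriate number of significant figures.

31.38 J + 39.8 J + 6615.16 J = 6686.34 J.
Addition/subtraction keeps the fewest decimal places: 31.38 → 2 decimal places, 39.8 → 1 decimal place, 6615.16 → 2 decimal places; limit is 1.
Rounded to 1 decimal place: 6686.3 J.

6686.3 J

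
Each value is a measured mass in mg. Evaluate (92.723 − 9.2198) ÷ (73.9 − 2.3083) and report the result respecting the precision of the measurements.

92.723 − 9.2198 = 83.5032, limited to 3 d.p. → 5 s.f.; 73.9 − 2.3083 = 71.5917, limited to 1 d.p. → 3 s.f.
Carrying full precision, 83.5032 ÷ 71.5917 = 1.16638101903…; keep min(5, 3) = 3 s.f.
Rounded to 3 significant figures: 1.17.

1.17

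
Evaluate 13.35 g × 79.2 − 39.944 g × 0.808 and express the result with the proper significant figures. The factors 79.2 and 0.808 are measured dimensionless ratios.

13.35 × 79.2 = 1057.32 → 1.06 × 10³ g (3 s.f., last digit at the 10^1 place).
39.944 × 0.808 = 32.274752 → 32.3 g (3 s.f., last digit at the 10^-1 place).
Difference: 1025.045248 g; keep the coarser place, 10^1.
Result: 1.03 × 10³ g.

1.03 × 10³ g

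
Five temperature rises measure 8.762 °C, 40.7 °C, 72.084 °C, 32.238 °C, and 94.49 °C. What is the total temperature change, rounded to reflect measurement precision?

248.3 °C

8.762 °C + 40.7 °C + 72.084 °C + 32.238 °C + 94.49 °C = 248.274 °C.
Addition/subtraction keeps the fewest decimal places: 8.762 → 3 decimal places, 40.7 → 1 decimal place, 72.084 → 3 decimal places, 32.238 → 3 decimal places, 94.49 → 2 decimal places; limit is 1.
Rounded to 1 decimal place: 248.3 °C.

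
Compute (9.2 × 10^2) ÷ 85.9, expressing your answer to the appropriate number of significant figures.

11

(9.2 × 10^2) ÷ 85.9 = 10.7101280559…
Multiplication/division keeps the fewest significant figures: 9.2 × 10^2 → 2 s.f., 85.9 → 3 s.f.; limit is 2.
Rounded to 2 significant figures: 11.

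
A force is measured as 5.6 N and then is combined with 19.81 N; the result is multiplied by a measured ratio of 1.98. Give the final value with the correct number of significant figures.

50.3 N

5.6 N + 19.81 N = 25.41 N; the sum is limited to 1 decimal place (3 s.f.).
Carrying full precision, 25.41 × 1.98 = 50.3118 N; 1.98 has 3 s.f., so the result keeps min(3, 3) = 3 s.f.
Rounded to 3 significant figures: 50.3 N.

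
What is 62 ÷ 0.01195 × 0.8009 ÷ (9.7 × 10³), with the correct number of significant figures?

0.43

62 ÷ 0.01195 × 0.8009 ÷ (9.7 × 10³) = 0.428381141354…
Multiplication/division keeps the fewest significant figures: 62 → 2 s.f., 0.01195 → 4 s.f., 0.8009 → 4 s.f., 9.7 × 10³ → 2 s.f.; limit is 2.
Rounded to 2 significant figures: 0.43.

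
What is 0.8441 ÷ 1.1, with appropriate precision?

0.8441 ÷ 1.1 = 0.767363636364…
Multiplication/division keeps the fewest significant figures: 0.8441 → 4 s.f., 1.1 → 2 s.f.; limit is 2.
Rounded to 2 significant figures: 7.7 × 10^-1.

7.7 × 10^-1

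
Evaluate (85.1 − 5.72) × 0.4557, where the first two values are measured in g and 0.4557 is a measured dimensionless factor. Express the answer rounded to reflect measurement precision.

36.2 g

85.1 g − 5.72 g = 79.38 g; the difference is limited to 1 decimal place (3 s.f.).
Carrying full precision, 79.38 × 0.4557 = 36.173466 g; 0.4557 has 4 s.f., so the result keeps min(3, 4) = 3 s.f.
Rounded to 3 significant figures: 36.2 g.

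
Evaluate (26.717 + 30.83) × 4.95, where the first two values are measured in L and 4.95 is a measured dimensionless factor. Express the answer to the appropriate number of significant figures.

285 L

26.717 L + 30.83 L = 57.547 L; the sum is limited to 2 decimal places (4 s.f.).
Carrying full precision, 57.547 × 4.95 = 284.85765 L; 4.95 has 3 s.f., so the result keeps min(4, 3) = 3 s.f.
Rounded to 3 significant figures: 285 L.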